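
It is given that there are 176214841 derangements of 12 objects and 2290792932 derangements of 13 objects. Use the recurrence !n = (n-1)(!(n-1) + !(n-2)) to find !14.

!14 = (14-1)·(!13 + !12) = 13·(2290792932 + 176214841) = 13·2467007773 = 32071101049.

32071101049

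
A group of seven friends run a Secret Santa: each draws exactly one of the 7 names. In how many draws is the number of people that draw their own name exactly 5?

21

Choose which 5 of the 7 are fixed: C(7,5) = 21.
The remaining 2 must be deranged: !2 = 1.
Total: 21 × 1 = 21.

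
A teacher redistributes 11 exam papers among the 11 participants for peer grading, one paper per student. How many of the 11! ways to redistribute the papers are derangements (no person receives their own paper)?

!11 is the nearest integer to 11!/e.
11! = 39916800, and 39916800/e ≈ 14684570.08, so !11 = 14684570.

14684570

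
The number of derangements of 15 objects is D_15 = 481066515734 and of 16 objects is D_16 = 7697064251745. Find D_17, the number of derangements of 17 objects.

130850092279664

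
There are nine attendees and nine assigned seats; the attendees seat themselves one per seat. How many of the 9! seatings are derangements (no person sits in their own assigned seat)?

133496

By inclusion-exclusion, !9 = Σ (-1)^k · 9!/k! for k=0..9
= 9! - 9!/1! + 9!/2! - 9!/3! + 9!/4! - 9!/5! + 9!/6! - 9!/7! + 9!/8! - 9!/9!
= 362880 - 362880 + 181440 - 60480 + 15120 - 3024 + 504 - 72 + 9 - 1
= 133496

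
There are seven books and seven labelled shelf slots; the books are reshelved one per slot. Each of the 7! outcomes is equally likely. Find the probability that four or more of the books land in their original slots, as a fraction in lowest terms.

23/1260

Favorable outcomes: Σ_{i≥4} C(7,i)·!(7-i) = 35·2 + 21·1 + 7·0 + 1·1 = 92.
Total outcomes: 7! = 5040.
Probability = 92/5040 = 23/1260.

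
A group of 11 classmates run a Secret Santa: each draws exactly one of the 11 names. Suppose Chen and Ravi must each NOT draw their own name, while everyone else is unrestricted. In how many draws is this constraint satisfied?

33022080

Let A_j be the event that the j-th constrained one is fixed. By inclusion-exclusion over the 2 events:
Σ_{j=0}^{2} (-1)^j C(2,j)(11-j)!
= C(2,0)·11! - C(2,1)·10! + C(2,2)·9!
= 39916800 - 7257600 + 362880
= 33022080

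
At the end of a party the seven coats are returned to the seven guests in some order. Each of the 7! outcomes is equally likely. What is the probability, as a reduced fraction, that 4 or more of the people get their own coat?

23/1260

Favorable outcomes: Σ_{i≥4} C(7,i)·!(7-i) = 35·2 + 21·1 + 7·0 + 1·1 = 92.
Total outcomes: 7! = 5040.
Probability = 92/5040 = 23/1260.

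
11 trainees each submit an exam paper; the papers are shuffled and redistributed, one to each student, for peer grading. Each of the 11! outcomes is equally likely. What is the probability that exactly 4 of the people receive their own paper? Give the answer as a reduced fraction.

103/6720

Favorable outcomes: C(11,4)·!7 = 330·1854 = 611820.
Total outcomes: 11! = 39916800.
Probability = 611820/39916800 = 103/6720.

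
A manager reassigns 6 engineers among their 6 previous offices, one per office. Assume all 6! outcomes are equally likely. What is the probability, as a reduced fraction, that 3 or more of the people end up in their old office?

7/90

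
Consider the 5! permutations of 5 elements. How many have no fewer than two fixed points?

31

# with exactly i fixed is C(5,i)·!(5-i); sum over i=2..5:
  i=2: C(5,2)·!3 = 10·2 = 20
  i=3: C(5,3)·!2 = 10·1 = 10
  i=4: C(5,4)·!1 = 5·0 = 0
  i=5: C(5,5)·!0 = 1·1 = 1
Total = 31.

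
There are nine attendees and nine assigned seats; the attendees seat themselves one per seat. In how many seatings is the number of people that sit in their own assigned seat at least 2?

95887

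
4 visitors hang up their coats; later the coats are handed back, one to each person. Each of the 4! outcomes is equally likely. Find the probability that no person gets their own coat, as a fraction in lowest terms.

3/8

Favorable outcomes: !4 = 9.
Total outcomes: 4! = 24.
Probability = 9/24 = 3/8.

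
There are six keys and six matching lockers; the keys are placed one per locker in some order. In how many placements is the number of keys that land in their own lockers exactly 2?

135

Pick the 2 fixed positions: C(6,2) = 15 ways.
The other 4 form a derangement: !4 = 9.
Total: 15 × 9 = 135.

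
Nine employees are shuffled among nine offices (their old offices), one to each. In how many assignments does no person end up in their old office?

The subfactorial !9 = [9!/e] (nearest integer).
9! = 362880, and 362880/e ≈ 133496.09, so !9 = 133496.

133496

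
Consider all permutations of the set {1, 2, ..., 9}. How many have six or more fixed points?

Sum C(9,i)·!(9-i) for i = 6..9:
  i=6: C(9,6)·!3 = 84·2 = 168
  i=7: C(9,7)·!2 = 36·1 = 36
  i=8: C(9,8)·!1 = 9·0 = 0
  i=9: C(9,9)·!0 = 1·1 = 1
Total = 205.

205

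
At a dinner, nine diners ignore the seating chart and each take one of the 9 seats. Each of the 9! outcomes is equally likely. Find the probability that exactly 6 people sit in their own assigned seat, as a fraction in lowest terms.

Favorable outcomes: C(9,6)·!3 = 84·2 = 168.
Total outcomes: 9! = 362880.
Probability = 168/362880 = 1/2160.

1/2160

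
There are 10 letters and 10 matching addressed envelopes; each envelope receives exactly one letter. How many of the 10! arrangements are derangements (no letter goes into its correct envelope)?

1334961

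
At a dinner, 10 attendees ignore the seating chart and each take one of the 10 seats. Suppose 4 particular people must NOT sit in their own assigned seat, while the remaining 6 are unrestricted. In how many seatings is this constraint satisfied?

Let A_j be the event that the j-th constrained one is fixed. By inclusion-exclusion over the 4 events:
Σ_{j=0}^{4} (-1)^j C(4,j)(10-j)!
= C(4,0)·10! - C(4,1)·9! + C(4,2)·8! - C(4,3)·7! + C(4,4)·6!
= 3628800 - 1451520 + 241920 - 20160 + 720
= 2399760

2399760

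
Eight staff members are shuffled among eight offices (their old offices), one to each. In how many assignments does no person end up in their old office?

14833

Use !n = n·!(n-1) + (-1)^n.
!8 = 8·1854 + 1 = 14833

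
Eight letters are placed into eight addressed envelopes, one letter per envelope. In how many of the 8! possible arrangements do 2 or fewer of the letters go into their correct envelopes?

# with exactly i fixed is C(8,i)·!(8-i); sum over i=0..2:
  i=0: C(8,0)·!8 = 1·14833 = 14833
  i=1: C(8,1)·!7 = 8·1854 = 14832
  i=2: C(8,2)·!6 = 28·265 = 7420
Total = 37085.

37085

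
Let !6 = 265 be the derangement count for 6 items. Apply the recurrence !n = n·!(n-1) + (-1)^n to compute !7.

1854

!7 = 7·265 - 1 = 1854.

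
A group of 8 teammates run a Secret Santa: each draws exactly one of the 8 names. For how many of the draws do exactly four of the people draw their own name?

630

Pick the 4 fixed positions: C(8,4) = 70 ways.
The other 4 form a derangement: !4 = 9.
Total: 70 × 9 = 630.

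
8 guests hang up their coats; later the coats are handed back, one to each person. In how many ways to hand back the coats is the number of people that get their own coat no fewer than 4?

Sum C(8,i)·!(8-i) for i = 4..8:
  i=4: C(8,4)·!4 = 70·9 = 630
  i=5: C(8,5)·!3 = 56·2 = 112
  i=6: C(8,6)·!2 = 28·1 = 28
  i=7: C(8,7)·!1 = 8·0 = 0
  i=8: C(8,8)·!0 = 1·1 = 1
Total = 771.

771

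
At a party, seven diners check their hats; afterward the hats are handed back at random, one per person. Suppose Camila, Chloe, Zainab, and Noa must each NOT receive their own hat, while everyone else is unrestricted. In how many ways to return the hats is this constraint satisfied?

2790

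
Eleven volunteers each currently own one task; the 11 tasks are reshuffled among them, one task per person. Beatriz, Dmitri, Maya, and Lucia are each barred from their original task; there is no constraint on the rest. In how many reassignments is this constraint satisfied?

Inclusion-exclusion on the 4 forbidden self-matches:
Σ_{j=0}^{4} (-1)^j C(4,j)(11-j)!
= C(4,0)·11! - C(4,1)·10! + C(4,2)·9! - C(4,3)·8! + C(4,4)·7!
= 39916800 - 14515200 + 2177280 - 161280 + 5040
= 27422640

27422640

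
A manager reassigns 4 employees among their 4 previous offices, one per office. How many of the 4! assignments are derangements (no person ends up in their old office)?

9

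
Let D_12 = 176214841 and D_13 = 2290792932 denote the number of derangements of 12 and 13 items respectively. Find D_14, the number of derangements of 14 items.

32071101049

D_14 = (14-1)·(D_13 + D_12) = 13·(2290792932 + 176214841) = 13·2467007773 = 32071101049.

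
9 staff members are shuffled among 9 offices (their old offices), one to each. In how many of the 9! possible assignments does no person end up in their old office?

133496

The number of derangements of 9 is !9 = Σ_{k=0}^{9} (-1)^k·9!/k!
= 9! - 9!/1! + 9!/2! - 9!/3! + 9!/4! - 9!/5! + 9!/6! - 9!/7! + 9!/8! - 9!/9!
= 362880 - 362880 + 181440 - 60480 + 15120 - 3024 + 504 - 72 + 9 - 1
= 133496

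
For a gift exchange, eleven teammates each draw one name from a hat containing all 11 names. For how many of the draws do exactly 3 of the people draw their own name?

Pick the 3 fixed positions: C(11,3) = 165 ways.
The remaining 8 must be deranged: !8 = 14833.
Total: 165 × 14833 = 2447445.

2447445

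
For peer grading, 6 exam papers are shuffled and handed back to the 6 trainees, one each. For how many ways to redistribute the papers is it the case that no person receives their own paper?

265

!6 is the nearest integer to 6!/e.
6! = 720, and 720/e ≈ 264.87, so !6 = 265.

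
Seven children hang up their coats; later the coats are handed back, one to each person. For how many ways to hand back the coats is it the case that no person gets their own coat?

The subfactorial !7 = [7!/e] (nearest integer).
7! = 5040, and 5040/e ≈ 1854.11, so !7 = 1854.

1854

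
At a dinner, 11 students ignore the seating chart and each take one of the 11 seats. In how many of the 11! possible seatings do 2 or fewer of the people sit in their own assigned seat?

36711421

Sum C(11,i)·!(11-i) for i = 0..2:
  i=0: C(11,0)·!11 = 1·14684570 = 14684570
  i=1: C(11,1)·!10 = 11·1334961 = 14684571
  i=2: C(11,2)·!9 = 55·133496 = 7342280
Total = 36711421.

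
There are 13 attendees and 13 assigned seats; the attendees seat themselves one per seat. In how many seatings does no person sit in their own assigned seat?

The number of derangements of 13 is !13 = Σ_{k=0}^{13} (-1)^k·13!/k!
= 13! - 13!/1! + 13!/2! - 13!/3! + 13!/4! - 13!/5! + 13!/6! - 13!/7! + 13!/8! - 13!/9! + 13!/10! - 13!/11! + 13!/12! - 13!/13!
= 6227020800 - 6227020800 + 3113510400 - 1037836800 + 259459200 - 51891840 + 8648640 - 1235520 + 154440 - 17160 + 1716 - 156 + 13 - 1
= 2290792932

2290792932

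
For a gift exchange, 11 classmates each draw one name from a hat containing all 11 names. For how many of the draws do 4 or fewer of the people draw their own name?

39770686

Sum C(11,i)·!(11-i) for i = 0..4:
  i=0: C(11,0)·!11 = 1·14684570 = 14684570
  i=1: C(11,1)·!10 = 11·1334961 = 14684571
  i=2: C(11,2)·!9 = 55·133496 = 7342280
  i=3: C(11,3)·!8 = 165·14833 = 2447445
  i=4: C(11,4)·!7 = 330·1854 = 611820
Total = 39770686.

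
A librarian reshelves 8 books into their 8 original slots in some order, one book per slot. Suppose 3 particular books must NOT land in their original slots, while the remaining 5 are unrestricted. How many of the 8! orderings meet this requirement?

Let A_j be the event that the j-th constrained one is fixed. By inclusion-exclusion over the 3 events:
Σ_{j=0}^{3} (-1)^j C(3,j)(8-j)!
= C(3,0)·8! - C(3,1)·7! + C(3,2)·6! - C(3,3)·5!
= 40320 - 15120 + 2160 - 120
= 27240

27240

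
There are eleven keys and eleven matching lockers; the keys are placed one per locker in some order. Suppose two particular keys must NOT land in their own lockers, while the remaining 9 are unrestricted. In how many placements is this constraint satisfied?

Let A_j be the event that the j-th constrained one is fixed. By inclusion-exclusion over the 2 events:
Σ_{j=0}^{2} (-1)^j C(2,j)(11-j)!
= C(2,0)·11! - C(2,1)·10! + C(2,2)·9!
= 39916800 - 7257600 + 362880
= 33022080

33022080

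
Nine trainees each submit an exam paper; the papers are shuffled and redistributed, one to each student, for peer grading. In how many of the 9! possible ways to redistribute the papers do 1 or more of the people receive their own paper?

229384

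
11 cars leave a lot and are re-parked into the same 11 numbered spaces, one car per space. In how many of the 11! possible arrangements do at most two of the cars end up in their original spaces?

# with exactly i fixed is C(11,i)·!(11-i); sum over i=0..2:
  i=0: C(11,0)·!11 = 1·14684570 = 14684570
  i=1: C(11,1)·!10 = 11·1334961 = 14684571
  i=2: C(11,2)·!9 = 55·133496 = 7342280
Total = 36711421.

36711421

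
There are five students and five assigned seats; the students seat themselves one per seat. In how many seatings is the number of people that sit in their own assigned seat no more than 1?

# with exactly i fixed is C(5,i)·!(5-i); sum over i=0..1:
  i=0: C(5,0)·!5 = 1·44 = 44
  i=1: C(5,1)·!4 = 5·9 = 45
Total = 89.

89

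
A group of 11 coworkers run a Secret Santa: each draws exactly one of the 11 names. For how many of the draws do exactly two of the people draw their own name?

7342280

Pick the 2 fixed positions: C(11,2) = 55 ways.
The other 9 form a derangement: !9 = 133496.
Total: 55 × 133496 = 7342280.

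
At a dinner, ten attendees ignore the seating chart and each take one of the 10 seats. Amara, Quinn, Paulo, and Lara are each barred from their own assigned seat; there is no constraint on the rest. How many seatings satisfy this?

Inclusion-exclusion on the 4 forbidden self-matches:
Σ_{j=0}^{4} (-1)^j C(4,j)(10-j)!
= C(4,0)·10! - C(4,1)·9! + C(4,2)·8! - C(4,3)·7! + C(4,4)·6!
= 3628800 - 1451520 + 241920 - 20160 + 720
= 2399760

2399760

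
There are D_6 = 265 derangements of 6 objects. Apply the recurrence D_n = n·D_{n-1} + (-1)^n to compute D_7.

D_7 = 7·265 - 1 = 1854.

1854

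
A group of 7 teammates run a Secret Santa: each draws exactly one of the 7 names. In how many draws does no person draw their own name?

1854

Use !n = n·!(n-1) + (-1)^n.
!7 = 7·265 - 1 = 1854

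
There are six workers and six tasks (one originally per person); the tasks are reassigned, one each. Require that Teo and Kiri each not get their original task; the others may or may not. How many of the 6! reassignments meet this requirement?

504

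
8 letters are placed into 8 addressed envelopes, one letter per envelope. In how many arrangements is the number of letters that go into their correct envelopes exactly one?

Choose which one of the 8 is fixed: C(8,1) = 8.
The other 7 form a derangement: !7 = 1854.
Total: 8 × 1854 = 14832.

14832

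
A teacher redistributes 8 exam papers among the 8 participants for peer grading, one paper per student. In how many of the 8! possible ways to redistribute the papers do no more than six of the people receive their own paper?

40319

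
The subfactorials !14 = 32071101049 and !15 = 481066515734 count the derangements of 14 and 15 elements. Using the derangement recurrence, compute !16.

!16 = (16-1)·(!15 + !14) = 15·(481066515734 + 32071101049) = 15·513137616783 = 7697064251745.

7697064251745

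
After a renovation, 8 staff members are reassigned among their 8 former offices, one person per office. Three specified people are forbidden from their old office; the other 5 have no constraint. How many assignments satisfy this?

Inclusion-exclusion on the 3 forbidden self-matches:
Σ_{j=0}^{3} (-1)^j C(3,j)(8-j)!
= C(3,0)·8! - C(3,1)·7! + C(3,2)·6! - C(3,3)·5!
= 40320 - 15120 + 2160 - 120
= 27240

27240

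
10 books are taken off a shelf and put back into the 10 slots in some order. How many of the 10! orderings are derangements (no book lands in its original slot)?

1334961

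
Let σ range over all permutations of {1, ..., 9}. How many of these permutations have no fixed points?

133496

Use !n = (n-1)(!(n-1) + !(n-2)).
!9 = 8·(14833 + 1854) = 8·16687 = 133496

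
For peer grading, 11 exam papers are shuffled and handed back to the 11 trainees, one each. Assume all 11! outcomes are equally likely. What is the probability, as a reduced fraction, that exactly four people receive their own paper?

103/6720

Favorable outcomes: C(11,4)·!7 = 330·1854 = 611820.
Total outcomes: 11! = 39916800.
Probability = 611820/39916800 = 103/6720.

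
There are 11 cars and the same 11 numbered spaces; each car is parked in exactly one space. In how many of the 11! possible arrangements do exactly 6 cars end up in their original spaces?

20328

Pick the 6 fixed positions: C(11,6) = 462 ways.
The other 5 form a derangement: !5 = 44.
Total: 462 × 44 = 20328.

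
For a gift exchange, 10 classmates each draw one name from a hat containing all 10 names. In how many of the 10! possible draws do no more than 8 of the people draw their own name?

# with exactly i fixed is C(10,i)·!(10-i); sum over i=0..8:
  i=0: C(10,0)·!10 = 1·1334961 = 1334961
  i=1: C(10,1)·!9 = 10·133496 = 1334960
  i=2: C(10,2)·!8 = 45·14833 = 667485
  i=3: C(10,3)·!7 = 120·1854 = 222480
  i=4: C(10,4)·!6 = 210·265 = 55650
  i=5: C(10,5)·!5 = 252·44 = 11088
  i=6: C(10,6)·!4 = 210·9 = 1890
  i=7: C(10,7)·!3 = 120·2 = 240
  i=8: C(10,8)·!2 = 45·1 = 45
Total = 3628799.

3628799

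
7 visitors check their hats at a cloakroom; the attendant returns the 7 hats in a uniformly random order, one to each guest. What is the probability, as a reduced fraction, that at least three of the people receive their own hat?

407/5040

Favorable outcomes: Σ_{i≥3} C(7,i)·!(7-i) = 35·9 + 35·2 + 21·1 + 7·0 + 1·1 = 407.
Total outcomes: 7! = 5040.
Probability = 407/5040 = 407/5040.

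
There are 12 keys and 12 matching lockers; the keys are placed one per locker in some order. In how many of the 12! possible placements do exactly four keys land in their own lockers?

7342335

Choose which 4 of the 12 are fixed: C(12,4) = 495.
The other 8 form a derangement: !8 = 14833.
Total: 495 × 14833 = 7342335.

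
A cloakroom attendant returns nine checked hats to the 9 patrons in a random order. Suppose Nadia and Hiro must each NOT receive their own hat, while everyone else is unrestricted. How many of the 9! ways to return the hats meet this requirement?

Inclusion-exclusion on the 2 forbidden self-matches:
Σ_{j=0}^{2} (-1)^j C(2,j)(9-j)!
= C(2,0)·9! - C(2,1)·8! + C(2,2)·7!
= 362880 - 80640 + 5040
= 287280

287280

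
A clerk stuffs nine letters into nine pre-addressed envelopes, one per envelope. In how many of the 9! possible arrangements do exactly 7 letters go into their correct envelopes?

Pick the 7 fixed positions: C(9,7) = 36 ways.
The other 2 form a derangement: !2 = 1.
Total: 36 × 1 = 36.

36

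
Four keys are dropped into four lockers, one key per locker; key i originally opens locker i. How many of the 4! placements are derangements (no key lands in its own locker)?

9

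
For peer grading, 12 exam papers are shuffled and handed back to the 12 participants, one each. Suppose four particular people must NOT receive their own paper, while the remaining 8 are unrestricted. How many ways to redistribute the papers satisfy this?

339696000

Let A_j be the event that the j-th constrained one is fixed. By inclusion-exclusion over the 4 events:
Σ_{j=0}^{4} (-1)^j C(4,j)(12-j)!
= C(4,0)·12! - C(4,1)·11! + C(4,2)·10! - C(4,3)·9! + C(4,4)·8!
= 479001600 - 159667200 + 21772800 - 1451520 + 40320
= 339696000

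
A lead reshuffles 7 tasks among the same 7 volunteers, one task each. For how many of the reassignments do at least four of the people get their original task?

92

# with exactly i fixed is C(7,i)·!(7-i); sum over i=4..7:
  i=4: C(7,4)·!3 = 35·2 = 70
  i=5: C(7,5)·!2 = 21·1 = 21
  i=6: C(7,6)·!1 = 7·0 = 0
  i=7: C(7,7)·!0 = 1·1 = 1
Total = 92.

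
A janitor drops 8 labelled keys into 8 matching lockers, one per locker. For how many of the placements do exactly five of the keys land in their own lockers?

112

Choose which 5 of the 8 are fixed: C(8,5) = 56.
The other 3 form a derangement: !3 = 2.
Total: 56 × 2 = 112.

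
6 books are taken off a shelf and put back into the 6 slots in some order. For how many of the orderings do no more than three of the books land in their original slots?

# with exactly i fixed is C(6,i)·!(6-i); sum over i=0..3:
  i=0: C(6,0)·!6 = 1·265 = 265
  i=1: C(6,1)·!5 = 6·44 = 264
  i=2: C(6,2)·!4 = 15·9 = 135
  i=3: C(6,3)·!3 = 20·2 = 40
Total = 704.

704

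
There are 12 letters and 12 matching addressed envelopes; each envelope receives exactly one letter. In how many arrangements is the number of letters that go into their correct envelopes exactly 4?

7342335

Choose which 4 of the 12 are fixed: C(12,4) = 495.
The other 8 form a derangement: !8 = 14833.
Total: 495 × 14833 = 7342335.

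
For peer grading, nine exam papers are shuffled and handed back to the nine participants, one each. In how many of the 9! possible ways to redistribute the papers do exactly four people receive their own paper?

5544

Pick the 4 fixed positions: C(9,4) = 126 ways.
The remaining 5 must be deranged: !5 = 44.
Total: 126 × 44 = 5544.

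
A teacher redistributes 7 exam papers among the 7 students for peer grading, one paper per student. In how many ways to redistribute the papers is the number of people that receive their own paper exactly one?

Choose which one of the 7 is fixed: C(7,1) = 7.
The other 6 form a derangement: !6 = 265.
Total: 7 × 265 = 1855.

1855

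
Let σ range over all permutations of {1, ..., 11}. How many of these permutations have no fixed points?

Recurrence: !11 = 10·(!10 + !9).
!11 = 10·(1334961 + 133496) = 10·1468457 = 14684570

14684570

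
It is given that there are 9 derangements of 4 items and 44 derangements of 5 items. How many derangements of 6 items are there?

!6 = (6-1)·(!5 + !4) = 5·(44 + 9) = 5·53 = 265.

265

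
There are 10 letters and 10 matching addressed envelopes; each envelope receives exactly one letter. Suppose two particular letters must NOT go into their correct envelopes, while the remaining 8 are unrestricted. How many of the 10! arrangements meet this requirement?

Inclusion-exclusion on the 2 forbidden self-matches:
Σ_{j=0}^{2} (-1)^j C(2,j)(10-j)!
= C(2,0)·10! - C(2,1)·9! + C(2,2)·8!
= 3628800 - 725760 + 40320
= 2943360

2943360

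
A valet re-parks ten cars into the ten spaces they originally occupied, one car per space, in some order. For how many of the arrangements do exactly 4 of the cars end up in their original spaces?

Pick the 4 fixed positions: C(10,4) = 210 ways.
The other 6 form a derangement: !6 = 265.
Total: 210 × 265 = 55650.

55650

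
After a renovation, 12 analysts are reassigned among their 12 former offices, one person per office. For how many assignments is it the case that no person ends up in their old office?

176214841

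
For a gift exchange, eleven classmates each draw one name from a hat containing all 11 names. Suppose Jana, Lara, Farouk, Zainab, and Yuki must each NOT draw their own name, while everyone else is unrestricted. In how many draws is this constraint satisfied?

25022880

Let A_j be the event that the j-th constrained one is fixed. By inclusion-exclusion over the 5 events:
Σ_{j=0}^{5} (-1)^j C(5,j)(11-j)!
= C(5,0)·11! - C(5,1)·10! + C(5,2)·9! - C(5,3)·8! + C(5,4)·7! - C(5,5)·6!
= 39916800 - 18144000 + 3628800 - 403200 + 25200 - 720
= 25022880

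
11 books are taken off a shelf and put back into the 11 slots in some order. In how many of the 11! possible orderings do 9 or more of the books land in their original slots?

56

# with exactly i fixed is C(11,i)·!(11-i); sum over i=9..11:
  i=9: C(11,9)·!2 = 55·1 = 55
  i=10: C(11,10)·!1 = 11·0 = 0
  i=11: C(11,11)·!0 = 1·1 = 1
Total = 56.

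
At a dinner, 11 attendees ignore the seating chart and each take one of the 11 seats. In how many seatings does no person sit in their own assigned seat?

14684570

Use !n = (n-1)(!(n-1) + !(n-2)).
!11 = 10·(1334961 + 133496) = 10·1468457 = 14684570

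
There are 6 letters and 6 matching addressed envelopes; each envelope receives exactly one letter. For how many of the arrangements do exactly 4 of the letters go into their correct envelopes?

15

Choose which 4 of the 6 are fixed: C(6,4) = 15.
The remaining 2 must be deranged: !2 = 1.
Total: 15 × 1 = 15.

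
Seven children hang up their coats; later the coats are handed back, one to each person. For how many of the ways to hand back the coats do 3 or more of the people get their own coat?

407

Sum C(7,i)·!(7-i) for i = 3..7:
  i=3: C(7,3)·!4 = 35·9 = 315
  i=4: C(7,4)·!3 = 35·2 = 70
  i=5: C(7,5)·!2 = 21·1 = 21
  i=6: C(7,6)·!1 = 7·0 = 0
  i=7: C(7,7)·!0 = 1·1 = 1
Total = 407.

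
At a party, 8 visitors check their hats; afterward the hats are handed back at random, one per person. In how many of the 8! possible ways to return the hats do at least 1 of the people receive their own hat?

25487

# with exactly i fixed is C(8,i)·!(8-i); sum over i=1..8:
  i=1: C(8,1)·!7 = 8·1854 = 14832
  i=2: C(8,2)·!6 = 28·265 = 7420
  i=3: C(8,3)·!5 = 56·44 = 2464
  i=4: C(8,4)·!4 = 70·9 = 630
  i=5: C(8,5)·!3 = 56·2 = 112
  i=6: C(8,6)·!2 = 28·1 = 28
  i=7: C(8,7)·!1 = 8·0 = 0
  i=8: C(8,8)·!0 = 1·1 = 1
Total = 25487.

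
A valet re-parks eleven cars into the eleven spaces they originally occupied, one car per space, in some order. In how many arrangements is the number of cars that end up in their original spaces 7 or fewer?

Sum C(11,i)·!(11-i) for i = 0..7:
  i=0: C(11,0)·!11 = 1·14684570 = 14684570
  i=1: C(11,1)·!10 = 11·1334961 = 14684571
  i=2: C(11,2)·!9 = 55·133496 = 7342280
  i=3: C(11,3)·!8 = 165·14833 = 2447445
  i=4: C(11,4)·!7 = 330·1854 = 611820
  i=5: C(11,5)·!6 = 462·265 = 122430
  i=6: C(11,6)·!5 = 462·44 = 20328
  i=7: C(11,7)·!4 = 330·9 = 2970
Total = 39916414.

39916414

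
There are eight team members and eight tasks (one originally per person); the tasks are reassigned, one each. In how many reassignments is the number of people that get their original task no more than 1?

29665

# with exactly i fixed is C(8,i)·!(8-i); sum over i=0..1:
  i=0: C(8,0)·!8 = 1·14833 = 14833
  i=1: C(8,1)·!7 = 8·1854 = 14832
Total = 29665.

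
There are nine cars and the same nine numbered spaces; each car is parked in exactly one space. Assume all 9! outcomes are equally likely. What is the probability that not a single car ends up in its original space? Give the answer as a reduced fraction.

Favorable outcomes: !9 = 133496.
Total outcomes: 9! = 362880.
Probability = 133496/362880 = 16687/45360.

16687/45360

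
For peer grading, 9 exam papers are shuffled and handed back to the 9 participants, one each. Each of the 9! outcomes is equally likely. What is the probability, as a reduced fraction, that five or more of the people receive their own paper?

Favorable outcomes: Σ_{i≥5} C(9,i)·!(9-i) = 126·9 + 84·2 + 36·1 + 9·0 + 1·1 = 1339.
Total outcomes: 9! = 362880.
Probability = 1339/362880 = 1339/362880.

1339/362880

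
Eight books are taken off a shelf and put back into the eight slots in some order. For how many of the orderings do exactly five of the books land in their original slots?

112

Pick the 5 fixed positions: C(8,5) = 56 ways.
The remaining 3 must be deranged: !3 = 2.
Total: 56 × 2 = 112.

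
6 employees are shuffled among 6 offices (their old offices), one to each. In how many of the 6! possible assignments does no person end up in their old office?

By inclusion-exclusion, !6 = Σ (-1)^k · 6!/k! for k=0..6
= 6! - 6!/1! + 6!/2! - 6!/3! + 6!/4! - 6!/5! + 6!/6!
= 720 - 720 + 360 - 120 + 30 - 6 + 1
= 265

265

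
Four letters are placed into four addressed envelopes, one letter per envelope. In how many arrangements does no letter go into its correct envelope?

9

By inclusion-exclusion, !4 = Σ (-1)^k · 4!/k! for k=0..4
= 4! - 4!/1! + 4!/2! - 4!/3! + 4!/4!
= 24 - 24 + 12 - 4 + 1
= 9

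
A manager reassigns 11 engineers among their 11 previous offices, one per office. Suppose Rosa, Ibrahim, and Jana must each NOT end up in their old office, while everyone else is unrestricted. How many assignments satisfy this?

30078720

Let A_j be the event that the j-th constrained one is fixed. By inclusion-exclusion over the 3 events:
Σ_{j=0}^{3} (-1)^j C(3,j)(11-j)!
= C(3,0)·11! - C(3,1)·10! + C(3,2)·9! - C(3,3)·8!
= 39916800 - 10886400 + 1088640 - 40320
= 30078720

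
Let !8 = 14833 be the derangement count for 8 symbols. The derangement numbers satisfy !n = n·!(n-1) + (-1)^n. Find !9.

!9 = 9·14833 - 1 = 133496.

133496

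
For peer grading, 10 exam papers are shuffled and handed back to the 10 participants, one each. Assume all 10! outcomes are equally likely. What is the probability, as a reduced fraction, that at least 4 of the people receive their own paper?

34457/1814400

Favorable outcomes: Σ_{i≥4} C(10,i)·!(10-i) = 210·265 + 252·44 + 210·9 + 120·2 + 45·1 + 10·0 + 1·1 = 68914.
Total outcomes: 10! = 3628800.
Probability = 68914/3628800 = 34457/1814400.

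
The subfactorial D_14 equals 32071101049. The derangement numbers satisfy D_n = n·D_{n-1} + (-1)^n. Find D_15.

481066515734

D_15 = 15·32071101049 - 1 = 481066515734.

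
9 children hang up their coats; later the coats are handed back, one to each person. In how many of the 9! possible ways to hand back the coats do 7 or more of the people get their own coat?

Sum C(9,i)·!(9-i) for i = 7..9:
  i=7: C(9,7)·!2 = 36·1 = 36
  i=8: C(9,8)·!1 = 9·0 = 0
  i=9: C(9,9)·!0 = 1·1 = 1
Total = 37.

37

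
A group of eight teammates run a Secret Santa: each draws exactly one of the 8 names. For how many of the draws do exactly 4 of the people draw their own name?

630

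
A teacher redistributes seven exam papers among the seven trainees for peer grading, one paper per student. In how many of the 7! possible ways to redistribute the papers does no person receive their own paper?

Use !n = (n-1)(!(n-1) + !(n-2)).
!7 = 6·(265 + 44) = 6·309 = 1854

1854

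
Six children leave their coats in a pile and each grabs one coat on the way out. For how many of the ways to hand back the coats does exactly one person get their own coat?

Pick the single fixed position: C(6,1) = 6 ways.
The remaining 5 must be deranged: !5 = 44.
Total: 6 × 44 = 264.

264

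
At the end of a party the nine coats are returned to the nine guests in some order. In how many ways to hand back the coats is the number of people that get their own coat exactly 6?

168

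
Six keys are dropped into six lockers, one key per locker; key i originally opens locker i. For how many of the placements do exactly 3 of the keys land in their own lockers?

Pick the 3 fixed positions: C(6,3) = 20 ways.
The remaining 3 must be deranged: !3 = 2.
Total: 20 × 2 = 40.

40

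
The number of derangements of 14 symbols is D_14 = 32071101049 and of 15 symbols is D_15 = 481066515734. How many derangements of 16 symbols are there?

7697064251745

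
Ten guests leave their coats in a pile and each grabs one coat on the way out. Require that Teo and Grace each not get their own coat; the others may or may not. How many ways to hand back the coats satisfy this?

2943360

Inclusion-exclusion on the 2 forbidden self-matches:
Σ_{j=0}^{2} (-1)^j C(2,j)(10-j)!
= C(2,0)·10! - C(2,1)·9! + C(2,2)·8!
= 3628800 - 725760 + 40320
= 2943360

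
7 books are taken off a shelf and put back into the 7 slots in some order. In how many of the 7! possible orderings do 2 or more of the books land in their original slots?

Sum C(7,i)·!(7-i) for i = 2..7:
  i=2: C(7,2)·!5 = 21·44 = 924
  i=3: C(7,3)·!4 = 35·9 = 315
  i=4: C(7,4)·!3 = 35·2 = 70
  i=5: C(7,5)·!2 = 21·1 = 21
  i=6: C(7,6)·!1 = 7·0 = 0
  i=7: C(7,7)·!0 = 1·1 = 1
Total = 1331.

1331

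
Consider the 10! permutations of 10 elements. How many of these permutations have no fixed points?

!10 is the nearest integer to 10!/e.
10! = 3628800, and 3628800/e ≈ 1334960.92, so !10 = 1334961.

1334961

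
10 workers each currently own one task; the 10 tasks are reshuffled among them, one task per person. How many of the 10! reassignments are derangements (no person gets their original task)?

!10 is the nearest integer to 10!/e.
10! = 3628800, and 3628800/e ≈ 1334960.92, so !10 = 1334961.

1334961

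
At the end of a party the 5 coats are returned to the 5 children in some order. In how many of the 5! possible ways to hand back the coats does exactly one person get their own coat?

45

Choose which one of the 5 is fixed: C(5,1) = 5.
The other 4 form a derangement: !4 = 9.
Total: 5 × 9 = 45.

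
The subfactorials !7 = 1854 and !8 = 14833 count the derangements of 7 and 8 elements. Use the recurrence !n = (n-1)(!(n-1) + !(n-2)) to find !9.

133496

!9 = (9-1)·(!8 + !7) = 8·(14833 + 1854) = 8·16687 = 133496.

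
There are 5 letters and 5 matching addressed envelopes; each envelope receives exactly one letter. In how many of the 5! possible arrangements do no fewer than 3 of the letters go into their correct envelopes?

11

Sum C(5,i)·!(5-i) for i = 3..5:
  i=3: C(5,3)·!2 = 10·1 = 10
  i=4: C(5,4)·!1 = 5·0 = 0
  i=5: C(5,5)·!0 = 1·1 = 1
Total = 11.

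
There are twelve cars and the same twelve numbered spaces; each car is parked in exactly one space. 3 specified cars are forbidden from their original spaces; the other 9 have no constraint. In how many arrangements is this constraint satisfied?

369774720

Inclusion-exclusion on the 3 forbidden self-matches:
Σ_{j=0}^{3} (-1)^j C(3,j)(12-j)!
= C(3,0)·12! - C(3,1)·11! + C(3,2)·10! - C(3,3)·9!
= 479001600 - 119750400 + 10886400 - 362880
= 369774720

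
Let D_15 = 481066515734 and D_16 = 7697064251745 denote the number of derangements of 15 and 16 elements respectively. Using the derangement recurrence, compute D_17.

D_17 = (17-1)·(D_16 + D_15) = 16·(7697064251745 + 481066515734) = 16·8178130767479 = 130850092279664.

130850092279664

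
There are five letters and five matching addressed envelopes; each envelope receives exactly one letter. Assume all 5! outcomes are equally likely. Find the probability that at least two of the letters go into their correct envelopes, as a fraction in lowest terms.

31/120

Favorable outcomes: Σ_{i≥2} C(5,i)·!(5-i) = 10·2 + 10·1 + 5·0 + 1·1 = 31.
Total outcomes: 5! = 120.
Probability = 31/120 = 31/120.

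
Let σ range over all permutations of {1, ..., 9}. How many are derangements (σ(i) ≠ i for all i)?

133496

!9 is the nearest integer to 9!/e.
9! = 362880, and 362880/e ≈ 133496.09, so !9 = 133496.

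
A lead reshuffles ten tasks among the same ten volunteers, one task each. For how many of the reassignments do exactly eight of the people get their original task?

Choose which 8 of the 10 are fixed: C(10,8) = 45.
The remaining 2 must be deranged: !2 = 1.
Total: 45 × 1 = 45.

45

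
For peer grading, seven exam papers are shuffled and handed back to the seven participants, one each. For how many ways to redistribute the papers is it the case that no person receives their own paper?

The subfactorial !7 = [7!/e] (nearest integer).
7! = 5040, and 5040/e ≈ 1854.11, so !7 = 1854.

1854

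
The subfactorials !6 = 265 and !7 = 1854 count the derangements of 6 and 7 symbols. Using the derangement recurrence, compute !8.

14833

!8 = (8-1)·(!7 + !6) = 7·(1854 + 265) = 7·2119 = 14833.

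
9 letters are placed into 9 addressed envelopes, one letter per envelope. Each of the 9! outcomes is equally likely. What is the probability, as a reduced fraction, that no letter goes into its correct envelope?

16687/45360

Favorable outcomes: !9 = 133496.
Total outcomes: 9! = 362880.
Probability = 133496/362880 = 16687/45360.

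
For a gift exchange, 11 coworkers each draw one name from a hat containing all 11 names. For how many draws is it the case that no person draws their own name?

Recurrence: !11 = 11·!10 + (-1)^11.
!11 = 11·1334961 - 1 = 14684570

14684570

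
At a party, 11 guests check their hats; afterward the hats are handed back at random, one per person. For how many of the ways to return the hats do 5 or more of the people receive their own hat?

# with exactly i fixed is C(11,i)·!(11-i); sum over i=5..11:
  i=5: C(11,5)·!6 = 462·265 = 122430
  i=6: C(11,6)·!5 = 462·44 = 20328
  i=7: C(11,7)·!4 = 330·9 = 2970
  i=8: C(11,8)·!3 = 165·2 = 330
  i=9: C(11,9)·!2 = 55·1 = 55
  i=10: C(11,10)·!1 = 11·0 = 0
  i=11: C(11,11)·!0 = 1·1 = 1
Total = 146114.

146114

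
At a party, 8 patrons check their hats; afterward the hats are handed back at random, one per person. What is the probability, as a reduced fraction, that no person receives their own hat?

2119/5760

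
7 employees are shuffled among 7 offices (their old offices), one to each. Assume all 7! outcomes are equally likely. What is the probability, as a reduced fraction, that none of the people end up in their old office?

Favorable outcomes: !7 = 1854.
Total outcomes: 7! = 5040.
Probability = 1854/5040 = 103/280.

103/280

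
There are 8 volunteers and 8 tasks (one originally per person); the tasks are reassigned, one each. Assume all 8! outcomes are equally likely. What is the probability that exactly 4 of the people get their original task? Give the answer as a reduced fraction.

1/64

Favorable outcomes: C(8,4)·!4 = 70·9 = 630.
Total outcomes: 8! = 40320.
Probability = 630/40320 = 1/64.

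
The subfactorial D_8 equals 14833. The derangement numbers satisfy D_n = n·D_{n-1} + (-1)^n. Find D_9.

133496

D_9 = 9·14833 - 1 = 133496.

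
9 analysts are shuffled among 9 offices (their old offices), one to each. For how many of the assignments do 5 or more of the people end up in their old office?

Sum C(9,i)·!(9-i) for i = 5..9:
  i=5: C(9,5)·!4 = 126·9 = 1134
  i=6: C(9,6)·!3 = 84·2 = 168
  i=7: C(9,7)·!2 = 36·1 = 36
  i=8: C(9,8)·!1 = 9·0 = 0
  i=9: C(9,9)·!0 = 1·1 = 1
Total = 1339.

1339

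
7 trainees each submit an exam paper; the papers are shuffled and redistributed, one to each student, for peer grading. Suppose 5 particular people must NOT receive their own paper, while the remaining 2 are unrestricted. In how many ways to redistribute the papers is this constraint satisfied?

2428

Let A_j be the event that the j-th constrained one is fixed. By inclusion-exclusion over the 5 events:
Σ_{j=0}^{5} (-1)^j C(5,j)(7-j)!
= C(5,0)·7! - C(5,1)·6! + C(5,2)·5! - C(5,3)·4! + C(5,4)·3! - C(5,5)·2!
= 5040 - 3600 + 1200 - 240 + 30 - 2
= 2428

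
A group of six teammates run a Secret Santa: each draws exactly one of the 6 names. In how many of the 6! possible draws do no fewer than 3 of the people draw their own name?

56

Sum C(6,i)·!(6-i) for i = 3..6:
  i=3: C(6,3)·!3 = 20·2 = 40
  i=4: C(6,4)·!2 = 15·1 = 15
  i=5: C(6,5)·!1 = 6·0 = 0
  i=6: C(6,6)·!0 = 1·1 = 1
Total = 56.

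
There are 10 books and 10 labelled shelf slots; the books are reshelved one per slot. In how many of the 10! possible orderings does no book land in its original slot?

!10 is the nearest integer to 10!/e.
10! = 3628800, and 3628800/e ≈ 1334960.92, so !10 = 1334961.

1334961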